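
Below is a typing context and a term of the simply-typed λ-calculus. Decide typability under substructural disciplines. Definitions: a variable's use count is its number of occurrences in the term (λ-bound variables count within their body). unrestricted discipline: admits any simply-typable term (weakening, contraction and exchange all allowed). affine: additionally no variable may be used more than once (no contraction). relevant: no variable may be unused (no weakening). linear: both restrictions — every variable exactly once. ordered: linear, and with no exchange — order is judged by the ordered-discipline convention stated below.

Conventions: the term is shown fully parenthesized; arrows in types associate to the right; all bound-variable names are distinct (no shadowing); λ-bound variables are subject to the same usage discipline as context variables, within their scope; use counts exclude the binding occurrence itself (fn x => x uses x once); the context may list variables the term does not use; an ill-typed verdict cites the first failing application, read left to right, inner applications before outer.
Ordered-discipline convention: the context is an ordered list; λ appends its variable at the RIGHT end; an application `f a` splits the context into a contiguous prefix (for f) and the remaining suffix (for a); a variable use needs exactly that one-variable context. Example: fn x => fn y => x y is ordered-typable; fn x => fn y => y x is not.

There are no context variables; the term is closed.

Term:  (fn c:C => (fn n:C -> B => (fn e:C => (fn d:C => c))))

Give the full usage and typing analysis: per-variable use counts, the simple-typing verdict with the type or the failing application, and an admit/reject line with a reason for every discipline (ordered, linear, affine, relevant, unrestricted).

counts: c (bound) ×1; n (bound) ×0; e (bound) ×0; d (bound) ×0
left-to-right use order: c
typing: the term checks, with type C -> (C -> B) -> C -> C -> C
ordered: ✗, needs weakening: n, e, d unused
linear: ✗, needs weakening: n, e, d unused
affine: ✓, none of c, n, e, d used more than once
relevant: ✗, needs weakening: n, e, d unused
unrestricted: ✓, type-checks (C -> (C -> B) -> C -> C -> C) and nothing is barred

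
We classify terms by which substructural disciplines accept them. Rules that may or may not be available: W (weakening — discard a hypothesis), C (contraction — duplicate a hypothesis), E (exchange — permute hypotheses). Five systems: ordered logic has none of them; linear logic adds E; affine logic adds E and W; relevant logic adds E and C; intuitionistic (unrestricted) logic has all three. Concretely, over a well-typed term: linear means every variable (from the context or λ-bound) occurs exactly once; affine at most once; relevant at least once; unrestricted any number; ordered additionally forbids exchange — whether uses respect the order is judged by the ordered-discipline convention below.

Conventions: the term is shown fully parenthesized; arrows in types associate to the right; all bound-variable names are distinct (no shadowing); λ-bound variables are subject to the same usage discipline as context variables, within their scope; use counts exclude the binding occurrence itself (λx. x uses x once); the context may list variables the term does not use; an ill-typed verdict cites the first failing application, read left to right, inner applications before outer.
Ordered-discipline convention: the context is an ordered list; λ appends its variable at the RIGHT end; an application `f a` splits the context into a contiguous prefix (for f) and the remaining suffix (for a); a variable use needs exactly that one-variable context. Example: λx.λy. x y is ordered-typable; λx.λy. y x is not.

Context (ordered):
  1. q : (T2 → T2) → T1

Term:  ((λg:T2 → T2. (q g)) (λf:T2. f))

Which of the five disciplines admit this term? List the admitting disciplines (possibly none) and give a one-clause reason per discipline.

admitted in: ordered, linear, affine, relevant, unrestricted
usage: q ×1; g (λ-bound) ×1; f (λ-bound) ×1
uses in reading order: q, g, f
typing: the term checks, with type T1
ordered ✓ (single-use (q, g, f), ordered derivation ok)
linear ✓ (q, g, f: one use apiece)
affine ✓ (none of q, g, f used more than once)
relevant ✓ (none of q, g, f goes unused)
unrestricted ✓ (well-typed at T1; no restrictions here)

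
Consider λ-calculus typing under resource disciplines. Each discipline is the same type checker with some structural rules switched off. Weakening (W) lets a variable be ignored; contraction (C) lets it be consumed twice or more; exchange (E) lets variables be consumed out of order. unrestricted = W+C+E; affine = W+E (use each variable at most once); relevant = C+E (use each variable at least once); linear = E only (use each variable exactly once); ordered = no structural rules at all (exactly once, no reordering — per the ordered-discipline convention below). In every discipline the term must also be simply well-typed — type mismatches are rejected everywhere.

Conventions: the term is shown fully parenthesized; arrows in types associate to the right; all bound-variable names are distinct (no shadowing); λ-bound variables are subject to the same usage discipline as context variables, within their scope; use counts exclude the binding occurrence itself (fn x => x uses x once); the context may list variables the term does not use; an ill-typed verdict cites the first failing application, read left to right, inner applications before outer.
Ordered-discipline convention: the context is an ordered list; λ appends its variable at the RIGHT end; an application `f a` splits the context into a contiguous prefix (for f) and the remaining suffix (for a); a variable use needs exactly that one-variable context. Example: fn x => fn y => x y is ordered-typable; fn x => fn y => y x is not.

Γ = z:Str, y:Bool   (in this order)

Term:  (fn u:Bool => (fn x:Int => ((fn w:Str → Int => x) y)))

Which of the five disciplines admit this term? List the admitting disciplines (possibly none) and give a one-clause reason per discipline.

accepted by: none
use counts: z ×0, y ×1, u [bound] ×0, x [bound] ×1, w [bound] ×0
use order (left to right): x, y
typing: ill-typed: an argument Bool mismatches the expected Str → Int
ordered: ✗, a type mismatch blocks all five
linear: ✗, the type mismatch rejects it
affine: ✗, not simply typable
relevant: ✗, fails simple typing
unrestricted: ✗, a type mismatch blocks all five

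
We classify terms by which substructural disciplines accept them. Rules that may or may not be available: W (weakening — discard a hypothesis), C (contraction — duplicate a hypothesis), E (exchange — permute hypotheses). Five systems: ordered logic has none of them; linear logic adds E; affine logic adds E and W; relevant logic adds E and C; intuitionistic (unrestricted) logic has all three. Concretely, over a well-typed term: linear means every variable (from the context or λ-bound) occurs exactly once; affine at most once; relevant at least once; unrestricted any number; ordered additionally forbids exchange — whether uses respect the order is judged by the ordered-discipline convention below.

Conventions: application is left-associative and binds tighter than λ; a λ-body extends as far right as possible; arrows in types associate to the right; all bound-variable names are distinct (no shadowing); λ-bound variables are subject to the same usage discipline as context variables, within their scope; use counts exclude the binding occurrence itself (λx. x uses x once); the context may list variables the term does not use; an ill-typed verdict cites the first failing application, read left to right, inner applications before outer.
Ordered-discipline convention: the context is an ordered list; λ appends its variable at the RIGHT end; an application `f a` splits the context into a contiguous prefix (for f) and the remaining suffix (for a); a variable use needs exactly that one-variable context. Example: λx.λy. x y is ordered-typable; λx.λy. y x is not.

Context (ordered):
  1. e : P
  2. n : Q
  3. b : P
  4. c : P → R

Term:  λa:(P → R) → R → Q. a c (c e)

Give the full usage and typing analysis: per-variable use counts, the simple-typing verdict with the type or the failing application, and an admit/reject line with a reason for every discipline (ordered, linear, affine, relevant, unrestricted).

usage: e=1; n=0; b=0; c=2; a [bound]=1
use order (left to right): a, c, c, e
typing: well-typed — term : ((P → R) → R → Q) → Q
ordered ✗ (uses contraction: c ×2; n, b left unused)
linear ✗ (uses contraction: c ×2; n, b left unused)
affine ✗ (uses contraction: c ×2)
relevant ✗ (n, b left unused)
unrestricted ✓ (simply typable at ((P → R) → R → Q) → Q; W, C, E all held)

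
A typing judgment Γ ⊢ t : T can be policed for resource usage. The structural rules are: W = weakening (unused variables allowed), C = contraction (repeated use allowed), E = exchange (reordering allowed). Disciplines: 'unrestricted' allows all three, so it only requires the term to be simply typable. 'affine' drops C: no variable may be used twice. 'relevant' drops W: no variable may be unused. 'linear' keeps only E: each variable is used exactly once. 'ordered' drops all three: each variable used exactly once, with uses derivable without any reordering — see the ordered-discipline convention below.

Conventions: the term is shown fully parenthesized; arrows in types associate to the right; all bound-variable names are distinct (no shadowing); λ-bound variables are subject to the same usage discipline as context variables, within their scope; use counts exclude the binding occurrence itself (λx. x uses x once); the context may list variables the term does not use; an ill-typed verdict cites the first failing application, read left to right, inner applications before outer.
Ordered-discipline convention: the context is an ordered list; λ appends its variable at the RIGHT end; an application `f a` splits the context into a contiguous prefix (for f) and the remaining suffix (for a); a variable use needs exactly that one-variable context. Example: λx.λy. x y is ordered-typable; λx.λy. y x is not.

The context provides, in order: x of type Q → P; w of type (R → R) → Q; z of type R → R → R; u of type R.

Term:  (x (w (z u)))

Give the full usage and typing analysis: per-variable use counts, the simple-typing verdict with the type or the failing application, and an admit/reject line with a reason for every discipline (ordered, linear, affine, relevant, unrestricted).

variable uses: x ×1; w ×1; z ×1; u ×1
left-to-right use order: x, w, z, u
typing: the term checks, with type P
ordered: ✓ — single-use (x, w, z, u), ordered derivation ok
linear: ✓ — each of x, w, z, u used exactly once
affine: ✓ — x, w, z, u: no repeats, contraction unneeded
relevant: ✓ — at least one use each (x, w, z, u)
unrestricted: ✓ — simply typable at P; W, C, E all held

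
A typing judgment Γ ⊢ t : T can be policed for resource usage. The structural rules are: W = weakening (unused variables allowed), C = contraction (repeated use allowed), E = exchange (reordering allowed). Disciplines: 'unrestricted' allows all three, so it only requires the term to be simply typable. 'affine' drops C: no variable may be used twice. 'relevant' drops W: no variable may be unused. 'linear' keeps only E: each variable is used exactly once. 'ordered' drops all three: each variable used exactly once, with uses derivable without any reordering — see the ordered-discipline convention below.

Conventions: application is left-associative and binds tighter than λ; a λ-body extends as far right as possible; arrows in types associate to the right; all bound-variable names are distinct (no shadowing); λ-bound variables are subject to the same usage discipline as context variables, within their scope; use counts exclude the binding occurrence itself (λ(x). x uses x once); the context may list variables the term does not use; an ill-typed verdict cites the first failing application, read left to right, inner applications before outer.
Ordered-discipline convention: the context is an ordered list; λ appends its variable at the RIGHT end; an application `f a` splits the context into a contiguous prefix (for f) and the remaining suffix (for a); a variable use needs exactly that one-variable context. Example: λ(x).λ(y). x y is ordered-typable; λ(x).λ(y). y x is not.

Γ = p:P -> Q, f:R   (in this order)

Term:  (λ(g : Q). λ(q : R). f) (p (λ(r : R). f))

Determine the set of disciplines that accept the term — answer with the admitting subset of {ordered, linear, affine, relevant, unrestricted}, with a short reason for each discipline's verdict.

admitted in: none
variable uses: p=1; f=2; g (bound)=0; q (bound)=0; r (bound)=0
left-to-right use order: f, p, f
typing: ill-typed: an application expects P but receives R -> R
ordered ✗ (fails simple typing)
linear ✗ (a type mismatch blocks all five)
affine ✗ (the type mismatch rejects it)
relevant ✗ (not simply typable)
unrestricted ✗ (fails simple typing)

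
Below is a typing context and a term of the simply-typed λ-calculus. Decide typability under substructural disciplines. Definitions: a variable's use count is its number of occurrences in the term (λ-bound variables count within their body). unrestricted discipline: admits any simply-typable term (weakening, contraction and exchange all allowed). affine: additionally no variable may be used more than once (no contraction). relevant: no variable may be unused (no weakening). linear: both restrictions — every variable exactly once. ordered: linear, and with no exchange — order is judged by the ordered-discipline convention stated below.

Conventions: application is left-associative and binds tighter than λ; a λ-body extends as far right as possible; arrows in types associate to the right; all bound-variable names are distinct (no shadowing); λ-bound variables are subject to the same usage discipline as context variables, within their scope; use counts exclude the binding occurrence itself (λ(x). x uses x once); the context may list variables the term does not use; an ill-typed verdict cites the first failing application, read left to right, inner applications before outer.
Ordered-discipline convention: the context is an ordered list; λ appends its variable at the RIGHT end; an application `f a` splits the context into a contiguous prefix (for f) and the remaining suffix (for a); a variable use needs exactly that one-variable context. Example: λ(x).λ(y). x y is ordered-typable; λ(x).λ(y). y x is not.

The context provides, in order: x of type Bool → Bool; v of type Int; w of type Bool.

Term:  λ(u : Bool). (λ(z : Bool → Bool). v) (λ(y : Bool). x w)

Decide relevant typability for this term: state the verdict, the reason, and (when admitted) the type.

no — needs weakening: u, z, y unused
counts: x=1; v=1; w=1; u [bound]=0; z [bound]=0; y [bound]=0
left-to-right use order: v, x, w
typing: ✓ — Bool → Int
all disciplines: ordered ✗ · linear ✗ · affine ✓ · relevant ✗ · unrestricted ✓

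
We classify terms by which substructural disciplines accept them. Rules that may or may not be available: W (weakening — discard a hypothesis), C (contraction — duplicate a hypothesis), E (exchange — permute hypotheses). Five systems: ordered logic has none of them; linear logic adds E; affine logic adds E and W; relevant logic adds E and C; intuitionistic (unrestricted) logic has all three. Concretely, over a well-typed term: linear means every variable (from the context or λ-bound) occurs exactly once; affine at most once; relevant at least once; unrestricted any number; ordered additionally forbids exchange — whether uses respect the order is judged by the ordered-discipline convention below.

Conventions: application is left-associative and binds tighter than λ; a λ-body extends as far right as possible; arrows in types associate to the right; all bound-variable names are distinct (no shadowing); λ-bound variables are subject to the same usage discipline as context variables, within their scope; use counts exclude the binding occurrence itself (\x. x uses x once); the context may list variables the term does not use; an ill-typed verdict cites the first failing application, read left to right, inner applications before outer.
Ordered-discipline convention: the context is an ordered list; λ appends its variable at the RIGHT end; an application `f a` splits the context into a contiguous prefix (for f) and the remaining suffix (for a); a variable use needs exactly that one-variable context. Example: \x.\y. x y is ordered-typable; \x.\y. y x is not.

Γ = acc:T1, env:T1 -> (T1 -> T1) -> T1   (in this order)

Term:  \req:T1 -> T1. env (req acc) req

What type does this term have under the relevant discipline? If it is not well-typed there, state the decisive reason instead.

term : (T1 -> T1) -> T1
usage: acc: 1×, env: 1×, req (λ-bound): 2×
order of uses: env, req, acc, req
typing: the term checks, with type (T1 -> T1) -> T1
across the five disciplines: ordered ✗ | linear ✗ | affine ✗ | relevant ✓ | unrestricted ✓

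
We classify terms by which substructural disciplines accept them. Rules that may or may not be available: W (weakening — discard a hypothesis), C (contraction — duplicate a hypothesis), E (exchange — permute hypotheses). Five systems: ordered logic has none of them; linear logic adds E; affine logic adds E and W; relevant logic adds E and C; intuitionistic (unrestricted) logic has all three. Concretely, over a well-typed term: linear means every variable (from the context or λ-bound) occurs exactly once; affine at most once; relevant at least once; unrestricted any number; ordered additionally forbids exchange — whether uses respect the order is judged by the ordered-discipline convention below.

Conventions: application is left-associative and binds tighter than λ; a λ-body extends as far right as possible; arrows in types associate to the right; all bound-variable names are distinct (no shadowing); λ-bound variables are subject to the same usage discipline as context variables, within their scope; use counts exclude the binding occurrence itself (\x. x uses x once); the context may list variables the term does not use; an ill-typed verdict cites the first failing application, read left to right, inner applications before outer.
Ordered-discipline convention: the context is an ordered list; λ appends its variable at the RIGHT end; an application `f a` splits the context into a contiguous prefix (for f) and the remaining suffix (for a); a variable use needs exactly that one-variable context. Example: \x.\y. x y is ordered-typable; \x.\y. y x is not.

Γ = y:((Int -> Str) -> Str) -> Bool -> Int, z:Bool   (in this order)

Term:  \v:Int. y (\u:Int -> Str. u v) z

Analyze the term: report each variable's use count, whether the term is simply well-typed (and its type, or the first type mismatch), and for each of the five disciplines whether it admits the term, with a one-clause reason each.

counts: y: 1, z: 1, v (λ-bound): 1, u (λ-bound): 1
order of uses: y, u, v, z
typing: ✓ — Int -> Int
ordered ✗ (needs exchange: uses follow y, u, v, z)
linear ✓ (exactly-once usage across y, z, v, u)
affine ✓ (at most one use each (y, z, v, u))
relevant ✓ (at least one use each (y, z, v, u))
unrestricted ✓ (simply typable at Int -> Int; W, C, E all held)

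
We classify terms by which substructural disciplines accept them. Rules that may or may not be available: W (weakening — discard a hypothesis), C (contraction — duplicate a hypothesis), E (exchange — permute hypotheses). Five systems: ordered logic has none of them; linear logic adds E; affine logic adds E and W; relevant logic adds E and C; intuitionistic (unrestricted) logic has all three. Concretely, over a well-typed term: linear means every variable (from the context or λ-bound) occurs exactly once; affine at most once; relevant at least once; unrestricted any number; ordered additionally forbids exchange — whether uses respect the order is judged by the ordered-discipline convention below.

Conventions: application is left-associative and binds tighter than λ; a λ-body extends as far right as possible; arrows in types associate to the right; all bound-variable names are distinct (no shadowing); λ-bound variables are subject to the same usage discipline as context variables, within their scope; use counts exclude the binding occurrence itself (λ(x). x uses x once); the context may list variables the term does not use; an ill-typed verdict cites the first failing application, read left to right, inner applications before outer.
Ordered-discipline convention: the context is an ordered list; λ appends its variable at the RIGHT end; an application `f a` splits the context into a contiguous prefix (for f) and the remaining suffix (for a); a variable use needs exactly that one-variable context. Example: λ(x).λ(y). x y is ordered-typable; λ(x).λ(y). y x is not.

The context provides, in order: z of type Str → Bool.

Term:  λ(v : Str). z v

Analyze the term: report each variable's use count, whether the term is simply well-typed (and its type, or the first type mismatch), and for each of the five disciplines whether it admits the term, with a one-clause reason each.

use counts: z: 1×, v (λ-bound): 1×
order of uses: z, v
typing: ✓ — Str → Bool
ordered: ✓, z, v: once each, no exchange needed
linear: ✓, z, v: one use apiece
affine: ✓, at most one use each (z, v)
relevant: ✓, at least one use each (z, v)
unrestricted: ✓, simply typable at Str → Bool; W, C, E all held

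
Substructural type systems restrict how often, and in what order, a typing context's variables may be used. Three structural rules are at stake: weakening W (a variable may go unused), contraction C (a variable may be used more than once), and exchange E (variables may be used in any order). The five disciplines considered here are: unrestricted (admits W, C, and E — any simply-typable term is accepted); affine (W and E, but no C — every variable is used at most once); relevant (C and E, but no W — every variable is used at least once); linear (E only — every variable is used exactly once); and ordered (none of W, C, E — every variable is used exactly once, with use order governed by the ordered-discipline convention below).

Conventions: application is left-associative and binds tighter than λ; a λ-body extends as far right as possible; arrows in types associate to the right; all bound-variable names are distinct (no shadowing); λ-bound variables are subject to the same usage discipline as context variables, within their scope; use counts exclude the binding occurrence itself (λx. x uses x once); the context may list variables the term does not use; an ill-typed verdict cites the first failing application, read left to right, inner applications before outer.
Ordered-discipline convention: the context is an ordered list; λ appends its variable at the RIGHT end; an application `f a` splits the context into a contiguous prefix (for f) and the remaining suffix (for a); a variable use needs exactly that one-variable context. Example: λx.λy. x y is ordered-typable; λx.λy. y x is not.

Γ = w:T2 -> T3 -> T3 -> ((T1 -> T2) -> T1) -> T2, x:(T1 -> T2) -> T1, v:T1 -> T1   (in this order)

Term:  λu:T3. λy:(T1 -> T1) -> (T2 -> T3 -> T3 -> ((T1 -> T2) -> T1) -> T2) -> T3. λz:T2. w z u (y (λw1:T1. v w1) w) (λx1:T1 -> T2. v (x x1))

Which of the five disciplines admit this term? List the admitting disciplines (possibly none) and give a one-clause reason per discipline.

admitted in: relevant, unrestricted
counts: w=2, x=1, v=2, u (λ-bound)=1, y (λ-bound)=1, z (λ-bound)=1, w1 (λ-bound)=1, x1 (λ-bound)=1
uses in reading order: w, z, u, y, v, w1, w, v, x, x1
typing: ✓ — T3 -> ((T1 -> T1) -> (T2 -> T3 -> T3 -> ((T1 -> T2) -> T1) -> T2) -> T3) -> T2 -> T2
ordered: ✗ — repeated use of w ×2, v ×2
linear: ✗ — repeated use of w ×2, v ×2
affine: ✗ — repeated use of w ×2, v ×2
relevant: ✓ — none of w, x, v, u, y, z, w1, x1 goes unused
unrestricted: ✓ — typability at T3 -> ((T1 -> T1) -> (T2 -> T3 -> T3 -> ((T1 -> T2) -> T1) -> T2) -> T3) -> T2 -> T2 is all that's needed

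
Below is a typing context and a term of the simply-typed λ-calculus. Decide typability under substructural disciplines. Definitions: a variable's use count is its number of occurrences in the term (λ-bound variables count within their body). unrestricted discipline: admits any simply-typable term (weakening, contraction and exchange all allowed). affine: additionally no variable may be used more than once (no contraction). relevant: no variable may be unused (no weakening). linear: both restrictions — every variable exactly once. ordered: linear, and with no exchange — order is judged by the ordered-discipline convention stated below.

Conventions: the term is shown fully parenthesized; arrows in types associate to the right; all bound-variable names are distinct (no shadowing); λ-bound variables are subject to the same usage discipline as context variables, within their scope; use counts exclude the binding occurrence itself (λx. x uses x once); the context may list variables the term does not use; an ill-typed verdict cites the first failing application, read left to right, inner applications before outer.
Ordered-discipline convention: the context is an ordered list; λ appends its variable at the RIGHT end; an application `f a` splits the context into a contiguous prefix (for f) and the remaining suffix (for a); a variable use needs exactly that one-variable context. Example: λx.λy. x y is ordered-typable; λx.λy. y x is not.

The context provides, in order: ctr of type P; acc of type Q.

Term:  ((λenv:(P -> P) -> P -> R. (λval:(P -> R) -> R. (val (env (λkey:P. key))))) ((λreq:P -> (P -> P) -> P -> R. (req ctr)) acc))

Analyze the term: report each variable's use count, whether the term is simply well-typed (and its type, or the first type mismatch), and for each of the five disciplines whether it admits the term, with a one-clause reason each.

variable uses: ctr ×1, acc ×1, env [bound] ×1, val [bound] ×1, key [bound] ×1, req [bound] ×1
use order (left to right): val, env, key, req, ctr, acc
typing: ill-typed: argument of type Q where P -> (P -> P) -> P -> R is required
ordered: ✗ — a type mismatch blocks all five
linear: ✗ — the type mismatch rejects it
affine: ✗ — not simply typable
relevant: ✗ — fails simple typing
unrestricted: ✗ — a type mismatch blocks all five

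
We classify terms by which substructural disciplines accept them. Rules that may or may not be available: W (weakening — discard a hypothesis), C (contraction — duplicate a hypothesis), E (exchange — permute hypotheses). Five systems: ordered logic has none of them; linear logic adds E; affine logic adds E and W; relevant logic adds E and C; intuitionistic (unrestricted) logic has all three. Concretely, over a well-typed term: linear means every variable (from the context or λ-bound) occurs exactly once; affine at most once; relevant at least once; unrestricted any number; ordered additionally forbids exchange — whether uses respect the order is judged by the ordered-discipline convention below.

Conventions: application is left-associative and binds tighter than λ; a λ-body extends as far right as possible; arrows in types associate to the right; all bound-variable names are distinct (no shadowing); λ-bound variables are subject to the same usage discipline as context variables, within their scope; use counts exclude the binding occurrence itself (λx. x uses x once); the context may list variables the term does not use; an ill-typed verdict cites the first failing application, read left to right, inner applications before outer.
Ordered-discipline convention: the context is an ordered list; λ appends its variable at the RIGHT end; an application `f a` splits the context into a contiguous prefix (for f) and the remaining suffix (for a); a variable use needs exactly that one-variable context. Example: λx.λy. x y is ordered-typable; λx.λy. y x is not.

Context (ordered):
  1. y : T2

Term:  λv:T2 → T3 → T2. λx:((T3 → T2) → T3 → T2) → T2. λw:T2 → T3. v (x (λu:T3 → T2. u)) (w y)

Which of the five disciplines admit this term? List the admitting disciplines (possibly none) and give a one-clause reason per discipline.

admitting disciplines: linear, affine, relevant, unrestricted
use counts: y: 1, v (bound): 1, x (bound): 1, w (bound): 1, u (bound): 1
uses in reading order: v, x, u, w, y
typing: well-typed at (T2 → T3 → T2) → (((T3 → T2) → T3 → T2) → T2) → (T2 → T3) → T2
ordered: ✗, needs exchange: uses follow v, x, u, w, y
linear: ✓, y, v, x, w, u: one use apiece
affine: ✓, y, v, x, w, u: no repeats, contraction unneeded
relevant: ✓, y, v, x, w, u: all used, weakening unneeded
unrestricted: ✓, type-checks ((T2 → T3 → T2) → (((T3 → T2) → T3 → T2) → T2) → (T2 → T3) → T2) and nothing is barred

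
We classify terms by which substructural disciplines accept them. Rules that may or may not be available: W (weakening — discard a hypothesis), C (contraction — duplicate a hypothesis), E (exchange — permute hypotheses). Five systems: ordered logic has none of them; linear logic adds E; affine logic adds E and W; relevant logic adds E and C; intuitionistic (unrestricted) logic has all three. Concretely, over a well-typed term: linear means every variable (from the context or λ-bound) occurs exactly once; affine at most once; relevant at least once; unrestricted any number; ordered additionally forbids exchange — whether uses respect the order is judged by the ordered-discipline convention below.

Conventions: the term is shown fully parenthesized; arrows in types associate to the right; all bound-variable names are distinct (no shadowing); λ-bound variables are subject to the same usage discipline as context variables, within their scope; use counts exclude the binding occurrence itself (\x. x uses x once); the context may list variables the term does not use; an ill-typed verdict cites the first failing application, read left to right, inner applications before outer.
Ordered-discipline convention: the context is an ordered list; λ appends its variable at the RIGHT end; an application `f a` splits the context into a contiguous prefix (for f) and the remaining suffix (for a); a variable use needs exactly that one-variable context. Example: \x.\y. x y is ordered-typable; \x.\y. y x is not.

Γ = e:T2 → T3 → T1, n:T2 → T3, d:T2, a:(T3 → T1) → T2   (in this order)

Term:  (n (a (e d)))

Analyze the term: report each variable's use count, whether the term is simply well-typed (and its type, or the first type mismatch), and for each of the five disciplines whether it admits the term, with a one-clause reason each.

variable uses: e: 1; n: 1; d: 1; a: 1
left-to-right use order: n, a, e, d
typing: well-typed — term : T3
ordered: ✗, use order n, a, e, d needs exchange
linear: ✓, e, n, d, a: one use apiece
affine: ✓, at most one use each (e, n, d, a)
relevant: ✓, e, n, d, a: all used, weakening unneeded
unrestricted: ✓, typability at T3 is all that's needed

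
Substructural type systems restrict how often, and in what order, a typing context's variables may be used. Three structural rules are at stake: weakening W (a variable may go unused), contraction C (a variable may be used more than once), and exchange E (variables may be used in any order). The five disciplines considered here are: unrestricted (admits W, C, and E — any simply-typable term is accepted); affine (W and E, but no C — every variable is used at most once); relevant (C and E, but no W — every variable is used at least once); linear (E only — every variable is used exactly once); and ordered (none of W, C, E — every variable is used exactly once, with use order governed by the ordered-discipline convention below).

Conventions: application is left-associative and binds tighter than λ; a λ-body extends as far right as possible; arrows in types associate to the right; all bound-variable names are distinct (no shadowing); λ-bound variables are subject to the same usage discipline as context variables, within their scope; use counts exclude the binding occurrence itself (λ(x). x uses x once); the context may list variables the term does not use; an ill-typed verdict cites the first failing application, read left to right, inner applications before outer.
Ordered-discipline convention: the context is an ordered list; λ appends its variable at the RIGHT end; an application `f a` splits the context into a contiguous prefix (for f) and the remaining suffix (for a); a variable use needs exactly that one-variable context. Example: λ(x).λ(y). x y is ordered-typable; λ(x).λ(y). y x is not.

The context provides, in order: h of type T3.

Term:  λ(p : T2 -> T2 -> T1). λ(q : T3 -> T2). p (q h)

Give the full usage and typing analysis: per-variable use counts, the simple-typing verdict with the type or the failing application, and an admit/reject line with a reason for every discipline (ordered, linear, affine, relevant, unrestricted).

counts: h: 1×, p (λ-bound): 1×, q (λ-bound): 1×
order of uses: p, q, h
typing: ✓ — (T2 -> T2 -> T1) -> (T3 -> T2) -> T2 -> T1
ordered: ✗, no ordered split (uses run p, q, h)
linear: ✓, exactly-once usage across h, p, q
affine: ✓, none of h, p, q used more than once
relevant: ✓, none of h, p, q goes unused
unrestricted: ✓, type-checks ((T2 -> T2 -> T1) -> (T3 -> T2) -> T2 -> T1) and nothing is barred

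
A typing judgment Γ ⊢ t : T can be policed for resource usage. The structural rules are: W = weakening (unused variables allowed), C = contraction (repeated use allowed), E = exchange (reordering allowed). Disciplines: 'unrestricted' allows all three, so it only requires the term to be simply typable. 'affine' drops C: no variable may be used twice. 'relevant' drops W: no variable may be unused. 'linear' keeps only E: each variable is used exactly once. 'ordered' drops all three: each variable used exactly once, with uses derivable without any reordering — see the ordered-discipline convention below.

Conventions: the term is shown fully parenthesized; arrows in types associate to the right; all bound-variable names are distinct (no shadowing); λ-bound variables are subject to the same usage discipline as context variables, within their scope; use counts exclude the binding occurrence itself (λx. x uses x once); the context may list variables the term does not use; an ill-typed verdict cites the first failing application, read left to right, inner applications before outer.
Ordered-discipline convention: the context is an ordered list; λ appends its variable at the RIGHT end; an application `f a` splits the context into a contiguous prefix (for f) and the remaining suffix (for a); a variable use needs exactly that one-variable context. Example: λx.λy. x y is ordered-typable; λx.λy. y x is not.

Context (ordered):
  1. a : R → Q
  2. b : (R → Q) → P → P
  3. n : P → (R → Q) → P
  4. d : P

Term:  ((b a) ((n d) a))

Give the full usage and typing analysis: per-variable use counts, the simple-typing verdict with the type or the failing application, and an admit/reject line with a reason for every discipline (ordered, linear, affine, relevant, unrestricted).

variable uses: a: 2×; b: 1×; n: 1×; d: 1×
order of uses: b, a, n, d, a
typing: well-typed at P
ordered: ✗ — needs contraction — a ×2
linear: ✗ — needs contraction — a ×2
affine: ✗ — needs contraction — a ×2
relevant: ✓ — a, b, n, d: all used, weakening unneeded
unrestricted: ✓ — simply typable at P; W, C, E all held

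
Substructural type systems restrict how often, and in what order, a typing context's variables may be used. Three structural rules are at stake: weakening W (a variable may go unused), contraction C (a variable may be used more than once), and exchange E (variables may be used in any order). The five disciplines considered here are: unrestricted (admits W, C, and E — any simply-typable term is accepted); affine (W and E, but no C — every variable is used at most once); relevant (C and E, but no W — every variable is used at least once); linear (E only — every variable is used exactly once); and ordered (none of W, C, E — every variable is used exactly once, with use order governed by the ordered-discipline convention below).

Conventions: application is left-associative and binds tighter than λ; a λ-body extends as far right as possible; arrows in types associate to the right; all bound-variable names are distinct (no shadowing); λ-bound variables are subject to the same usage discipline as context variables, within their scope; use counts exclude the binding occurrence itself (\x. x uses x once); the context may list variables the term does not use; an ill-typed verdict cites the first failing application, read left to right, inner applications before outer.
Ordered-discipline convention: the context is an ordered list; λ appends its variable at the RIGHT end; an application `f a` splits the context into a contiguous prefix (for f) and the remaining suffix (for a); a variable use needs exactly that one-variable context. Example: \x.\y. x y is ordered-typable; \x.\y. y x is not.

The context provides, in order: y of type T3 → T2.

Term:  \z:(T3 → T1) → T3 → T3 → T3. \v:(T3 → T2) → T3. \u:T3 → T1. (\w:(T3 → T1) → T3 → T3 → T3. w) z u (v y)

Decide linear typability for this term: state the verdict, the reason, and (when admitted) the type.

yes — exactly-once usage across y, z, v, u, w; term : ((T3 → T1) → T3 → T3 → T3) → ((T3 → T2) → T3) → (T3 → T1) → T3 → T3
counts: y=1; z [bound]=1; v [bound]=1; u [bound]=1; w [bound]=1
left-to-right use order: w, z, u, v, y
typing: ✓ — ((T3 → T1) → T3 → T3 → T3) → ((T3 → T2) → T3) → (T3 → T1) → T3 → T3
summary: ordered ✗; linear ✓; affine ✓; relevant ✓; unrestricted ✓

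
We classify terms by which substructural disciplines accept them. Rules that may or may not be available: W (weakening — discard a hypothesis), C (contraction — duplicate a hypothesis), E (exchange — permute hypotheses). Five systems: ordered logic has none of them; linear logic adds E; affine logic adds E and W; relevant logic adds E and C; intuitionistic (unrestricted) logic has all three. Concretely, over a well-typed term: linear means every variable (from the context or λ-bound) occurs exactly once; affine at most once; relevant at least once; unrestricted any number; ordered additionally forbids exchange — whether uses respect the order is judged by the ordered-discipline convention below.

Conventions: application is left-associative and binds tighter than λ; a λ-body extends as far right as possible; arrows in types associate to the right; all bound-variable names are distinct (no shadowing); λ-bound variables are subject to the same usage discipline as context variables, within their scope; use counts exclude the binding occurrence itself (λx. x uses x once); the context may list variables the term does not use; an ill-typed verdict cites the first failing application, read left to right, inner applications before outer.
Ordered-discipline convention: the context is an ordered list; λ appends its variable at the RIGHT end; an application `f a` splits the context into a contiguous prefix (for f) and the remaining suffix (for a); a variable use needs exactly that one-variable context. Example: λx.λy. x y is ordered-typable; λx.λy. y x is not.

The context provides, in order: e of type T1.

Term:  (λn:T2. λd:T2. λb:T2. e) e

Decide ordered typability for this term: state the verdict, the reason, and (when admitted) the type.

no — the type mismatch rejects it
use counts: e: 2×; n (λ-bound): 0×; d (λ-bound): 0×; b (λ-bound): 0×
use order (left to right): e, e
typing: ill-typed: a function awaiting T2 gets T1
summary: ordered ✗ | linear ✗ | affine ✗ | relevant ✗ | unrestricted ✗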